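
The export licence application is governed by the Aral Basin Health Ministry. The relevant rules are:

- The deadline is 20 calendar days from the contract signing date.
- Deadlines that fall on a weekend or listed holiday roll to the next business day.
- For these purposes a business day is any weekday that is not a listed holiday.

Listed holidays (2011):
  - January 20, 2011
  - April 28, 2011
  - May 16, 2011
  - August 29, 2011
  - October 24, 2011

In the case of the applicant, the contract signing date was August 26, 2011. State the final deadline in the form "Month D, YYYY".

From August 26, 2011, 20 calendar days later is September 15, 2011.
Since September 15, 2011 is a Thursday and not a holiday, the date is unchanged.
Deadline: September 15, 2011.

September 15, 2011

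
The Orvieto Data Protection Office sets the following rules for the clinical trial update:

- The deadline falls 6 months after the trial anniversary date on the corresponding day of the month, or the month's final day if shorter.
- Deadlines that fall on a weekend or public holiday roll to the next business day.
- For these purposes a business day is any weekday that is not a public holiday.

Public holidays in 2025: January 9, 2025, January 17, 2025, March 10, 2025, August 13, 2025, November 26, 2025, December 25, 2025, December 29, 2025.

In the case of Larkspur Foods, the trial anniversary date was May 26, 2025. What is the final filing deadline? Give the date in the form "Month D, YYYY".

Moving 6 months forward from May 26, 2025 on the corresponding day gives November 26, 2025.
November 26, 2025 falls on a listed holiday. Rolling to the next business day gives November 27, 2025, a Thursday.
The final due date is November 27, 2025.

November 27, 2025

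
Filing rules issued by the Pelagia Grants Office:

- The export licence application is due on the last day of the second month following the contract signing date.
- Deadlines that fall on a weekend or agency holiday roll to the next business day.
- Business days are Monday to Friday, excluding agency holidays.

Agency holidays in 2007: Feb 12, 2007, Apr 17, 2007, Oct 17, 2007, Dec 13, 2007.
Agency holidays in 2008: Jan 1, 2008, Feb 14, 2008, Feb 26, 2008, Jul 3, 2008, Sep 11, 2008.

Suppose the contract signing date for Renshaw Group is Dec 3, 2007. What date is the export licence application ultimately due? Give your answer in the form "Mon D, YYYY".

Feb 29, 2008

2 months after Dec 3, 2007 is February 2008; that month ends on Feb 29, 2008.
Feb 29, 2008 falls on a Friday, which is a business day, so no adjustment is needed.
Deadline: Feb 29, 2008.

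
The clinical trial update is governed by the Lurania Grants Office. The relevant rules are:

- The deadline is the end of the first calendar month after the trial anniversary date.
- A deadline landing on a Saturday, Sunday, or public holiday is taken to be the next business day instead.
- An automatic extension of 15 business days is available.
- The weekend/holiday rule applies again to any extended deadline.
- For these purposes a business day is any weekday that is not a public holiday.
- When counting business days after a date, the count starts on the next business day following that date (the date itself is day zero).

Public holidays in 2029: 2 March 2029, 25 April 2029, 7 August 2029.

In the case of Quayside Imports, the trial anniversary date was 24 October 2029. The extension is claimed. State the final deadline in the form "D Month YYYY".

The first month after 24 October 2029 is November 2029, whose last day is 30 November 2029.
30 November 2029 (Friday) is already a business day.
The 15-business-day extension runs from 30 November 2029 to 21 December 2029.
21 December 2029 falls on a Friday, which is a business day, so no adjustment is needed.
The final due date is 21 December 2029.

21 December 2029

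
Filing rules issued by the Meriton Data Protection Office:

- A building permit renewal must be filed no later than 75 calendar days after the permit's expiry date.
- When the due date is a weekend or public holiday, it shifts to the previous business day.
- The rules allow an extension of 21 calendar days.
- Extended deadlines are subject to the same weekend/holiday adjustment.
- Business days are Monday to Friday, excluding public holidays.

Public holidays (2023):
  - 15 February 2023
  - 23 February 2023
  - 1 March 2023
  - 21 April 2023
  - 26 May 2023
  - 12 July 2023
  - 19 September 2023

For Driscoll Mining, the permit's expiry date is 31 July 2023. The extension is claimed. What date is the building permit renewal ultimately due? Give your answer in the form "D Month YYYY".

75 calendar days after 31 July 2023 is 14 October 2023.
Because 14 October 2023 is a Saturday, the deadline becomes 13 October 2023 (Friday).
Applying the 21-calendar-day extension: 13 October 2023 + 21 days = 3 November 2023.
3 November 2023 (Friday) is already a business day.
Final deadline: 3 November 2023.

3 November 2023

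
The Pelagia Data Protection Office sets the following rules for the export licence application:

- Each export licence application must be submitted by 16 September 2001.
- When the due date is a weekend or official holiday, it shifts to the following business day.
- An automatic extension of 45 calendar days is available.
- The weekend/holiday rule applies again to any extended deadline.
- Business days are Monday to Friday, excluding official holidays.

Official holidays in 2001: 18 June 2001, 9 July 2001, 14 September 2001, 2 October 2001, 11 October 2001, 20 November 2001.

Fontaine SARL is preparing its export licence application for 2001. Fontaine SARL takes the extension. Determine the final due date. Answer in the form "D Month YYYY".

1 November 2001

Start from the fixed due date, 16 September 2001.
16 September 2001 is a Sunday; the next business day is 17 September 2001 (Monday).
Add the 45 calendar-day extension to 17 September 2001: 1 November 2001.
1 November 2001 is a Thursday and not a listed holiday, so it stands.
The final due date is 1 November 2001.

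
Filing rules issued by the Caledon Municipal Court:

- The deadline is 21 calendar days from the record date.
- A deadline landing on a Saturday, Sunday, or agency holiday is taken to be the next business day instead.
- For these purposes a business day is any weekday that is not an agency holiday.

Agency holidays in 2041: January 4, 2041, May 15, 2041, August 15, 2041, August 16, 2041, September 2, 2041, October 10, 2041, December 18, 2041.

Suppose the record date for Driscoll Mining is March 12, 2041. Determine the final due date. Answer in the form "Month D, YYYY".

21 calendar days after March 12, 2041 is April 2, 2041.
April 2, 2041 (Tuesday) is already a business day.
The final due date is April 2, 2041.

April 2, 2041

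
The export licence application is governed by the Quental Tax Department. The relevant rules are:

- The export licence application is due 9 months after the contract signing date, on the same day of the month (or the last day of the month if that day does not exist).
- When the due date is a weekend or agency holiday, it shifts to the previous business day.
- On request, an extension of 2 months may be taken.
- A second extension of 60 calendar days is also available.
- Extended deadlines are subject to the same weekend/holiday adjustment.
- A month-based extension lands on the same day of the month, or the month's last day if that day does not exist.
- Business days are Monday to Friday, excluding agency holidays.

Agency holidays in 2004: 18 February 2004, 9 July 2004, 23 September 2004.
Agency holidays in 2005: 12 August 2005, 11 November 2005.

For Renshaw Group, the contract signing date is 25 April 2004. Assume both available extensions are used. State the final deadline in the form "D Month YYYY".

9 months from 25 April 2004 is 25 January 2005.
25 January 2005 falls on a Tuesday, which is a business day, so no adjustment is needed.
The 2 months extension carries 25 January 2005 to 25 March 2005.
25 March 2005 is a Friday and not a listed holiday, so it stands.
Add the 60 calendar-day extension to 25 March 2005: 24 May 2005.
Since 24 May 2005 is a Tuesday and not a holiday, the date is unchanged.
So the filing is due 24 May 2005.

24 May 2005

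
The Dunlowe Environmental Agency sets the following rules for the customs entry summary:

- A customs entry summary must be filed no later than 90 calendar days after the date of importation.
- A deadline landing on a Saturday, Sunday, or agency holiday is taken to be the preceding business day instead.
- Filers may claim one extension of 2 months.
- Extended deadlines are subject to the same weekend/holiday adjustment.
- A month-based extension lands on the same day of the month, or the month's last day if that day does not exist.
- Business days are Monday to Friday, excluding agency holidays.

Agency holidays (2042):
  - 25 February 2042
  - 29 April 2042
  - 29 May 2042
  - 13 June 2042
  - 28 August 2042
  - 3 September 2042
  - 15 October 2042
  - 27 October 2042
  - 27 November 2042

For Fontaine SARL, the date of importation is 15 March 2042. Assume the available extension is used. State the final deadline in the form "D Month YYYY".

90 calendar days after 15 March 2042 is 13 June 2042.
13 June 2042 falls on a listed holiday. Rolling to the preceding business day gives 12 June 2042, a Thursday.
Applying the 2 months extension: 2 months after 12 June 2042 is 12 August 2042.
12 August 2042 (Tuesday) is already a business day.
So the filing is due 12 August 2042.

12 August 2042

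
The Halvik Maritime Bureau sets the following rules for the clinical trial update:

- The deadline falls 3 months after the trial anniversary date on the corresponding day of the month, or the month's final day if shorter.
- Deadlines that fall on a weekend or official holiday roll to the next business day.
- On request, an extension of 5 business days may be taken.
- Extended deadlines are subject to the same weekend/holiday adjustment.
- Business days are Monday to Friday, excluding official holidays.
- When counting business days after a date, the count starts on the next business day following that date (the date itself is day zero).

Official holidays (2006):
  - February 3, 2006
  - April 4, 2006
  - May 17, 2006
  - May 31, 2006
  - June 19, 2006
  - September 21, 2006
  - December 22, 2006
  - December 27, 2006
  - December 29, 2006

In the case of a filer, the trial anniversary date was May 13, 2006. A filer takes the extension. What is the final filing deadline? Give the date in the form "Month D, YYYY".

August 21, 2006

3 months after May 13, 2006, on the same day of the month, is August 13, 2006.
Because August 13, 2006 is a Sunday, the deadline becomes August 14, 2006 (Monday).
Applying the 5-business-day extension: 5 business days after August 14, 2006 is August 21, 2006.
Since August 21, 2006 is a Monday and not a holiday, the date is unchanged.
Final deadline: August 21, 2006.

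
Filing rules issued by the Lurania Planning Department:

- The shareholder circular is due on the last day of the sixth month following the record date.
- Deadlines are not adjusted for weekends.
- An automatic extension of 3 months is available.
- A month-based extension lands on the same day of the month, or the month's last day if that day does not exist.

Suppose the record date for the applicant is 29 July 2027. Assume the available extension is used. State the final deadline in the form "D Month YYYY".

30 April 2028

6 months after 29 July 2027 falls in January 2028; the last day of that month is 31 January 2028.
No adjustment is made for weekends or holidays, so 31 January 2028 stands.
The 3 months extension carries 31 January 2028 to 30 April 2028 (day 31 does not exist in April, so the month's last day is used).
30 April 2028 falls on a Sunday. The rules make no weekend/holiday allowance, so it remains 30 April 2028.
So the filing is due 30 April 2028.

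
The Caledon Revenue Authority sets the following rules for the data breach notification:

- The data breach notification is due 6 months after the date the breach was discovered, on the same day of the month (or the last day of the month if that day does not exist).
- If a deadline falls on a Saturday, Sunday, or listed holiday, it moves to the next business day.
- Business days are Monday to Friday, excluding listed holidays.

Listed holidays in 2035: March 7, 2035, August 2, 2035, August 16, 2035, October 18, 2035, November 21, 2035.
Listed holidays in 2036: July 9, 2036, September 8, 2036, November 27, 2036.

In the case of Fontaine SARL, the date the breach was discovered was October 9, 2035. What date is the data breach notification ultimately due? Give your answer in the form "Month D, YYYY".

April 9, 2036

6 months from October 9, 2035 is April 9, 2036.
April 9, 2036 is a Wednesday and not a listed holiday, so it stands.
Final deadline: April 9, 2036.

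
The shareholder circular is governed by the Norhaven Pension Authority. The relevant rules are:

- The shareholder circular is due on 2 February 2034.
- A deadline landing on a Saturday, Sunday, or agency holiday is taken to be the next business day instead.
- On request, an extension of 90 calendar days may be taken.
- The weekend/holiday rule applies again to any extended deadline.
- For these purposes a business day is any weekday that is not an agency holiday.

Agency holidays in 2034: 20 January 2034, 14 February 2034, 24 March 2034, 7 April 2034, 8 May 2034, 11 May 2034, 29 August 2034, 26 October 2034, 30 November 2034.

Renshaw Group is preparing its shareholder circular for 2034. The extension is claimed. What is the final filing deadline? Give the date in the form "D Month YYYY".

Start from the fixed due date, 2 February 2034.
2 February 2034 is a Thursday and not a listed holiday, so it stands.
With the 90-day extension, 2 February 2034 becomes 3 May 2034.
Since 3 May 2034 is a Wednesday and not a holiday, the date is unchanged.
So the filing is due 3 May 2034.

3 May 2034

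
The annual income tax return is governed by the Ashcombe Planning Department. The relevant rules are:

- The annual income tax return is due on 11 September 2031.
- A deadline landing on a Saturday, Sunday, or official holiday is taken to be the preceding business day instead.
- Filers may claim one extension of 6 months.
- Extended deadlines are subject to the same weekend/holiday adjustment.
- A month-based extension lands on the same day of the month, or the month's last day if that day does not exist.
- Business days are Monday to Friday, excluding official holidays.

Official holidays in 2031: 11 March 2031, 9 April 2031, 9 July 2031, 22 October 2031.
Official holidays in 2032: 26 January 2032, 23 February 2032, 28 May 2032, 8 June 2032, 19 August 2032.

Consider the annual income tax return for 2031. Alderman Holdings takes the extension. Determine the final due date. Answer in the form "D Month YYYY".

11 March 2032

The statutory due date is 11 September 2031.
11 September 2031 falls on a Thursday, which is a business day, so no adjustment is needed.
Add 6 months to 11 September 2031: 11 March 2032.
Since 11 March 2032 is a Thursday and not a holiday, the date is unchanged.
Final deadline: 11 March 2032.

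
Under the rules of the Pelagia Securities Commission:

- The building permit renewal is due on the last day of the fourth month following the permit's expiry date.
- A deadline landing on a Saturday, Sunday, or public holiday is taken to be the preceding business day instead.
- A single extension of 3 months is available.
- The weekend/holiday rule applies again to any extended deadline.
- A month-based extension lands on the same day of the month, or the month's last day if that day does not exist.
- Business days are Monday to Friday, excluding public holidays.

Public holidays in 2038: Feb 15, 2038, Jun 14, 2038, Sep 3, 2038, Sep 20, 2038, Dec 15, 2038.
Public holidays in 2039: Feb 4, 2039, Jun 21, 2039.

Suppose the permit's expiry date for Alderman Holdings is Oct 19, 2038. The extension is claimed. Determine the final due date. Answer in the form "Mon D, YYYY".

4 months after Oct 19, 2038 is February 2039; that month ends on Feb 28, 2039.
Since Feb 28, 2039 is a Monday and not a holiday, the date is unchanged.
The 3 months extension carries Feb 28, 2039 to May 28, 2039.
May 28, 2039 falls on a Saturday. Rolling to the preceding business day gives May 27, 2039, a Friday.
Final deadline: May 27, 2039.

May 27, 2039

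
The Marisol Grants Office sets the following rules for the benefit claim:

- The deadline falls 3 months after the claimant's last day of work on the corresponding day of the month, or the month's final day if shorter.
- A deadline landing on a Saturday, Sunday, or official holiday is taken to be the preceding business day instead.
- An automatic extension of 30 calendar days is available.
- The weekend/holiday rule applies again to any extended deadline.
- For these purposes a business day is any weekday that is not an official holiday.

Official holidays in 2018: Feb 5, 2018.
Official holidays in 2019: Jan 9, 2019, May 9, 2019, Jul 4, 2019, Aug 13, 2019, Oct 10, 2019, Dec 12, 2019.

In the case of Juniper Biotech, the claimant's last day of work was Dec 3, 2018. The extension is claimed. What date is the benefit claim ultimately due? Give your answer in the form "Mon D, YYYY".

Mar 29, 2019

3 months after Dec 3, 2018, on the same day of the month, is Mar 3, 2019.
Mar 3, 2019 is a Sunday, so it moves to the preceding business day, Mar 1, 2019 (Friday).
The 30-calendar-day extension moves the deadline from Mar 1, 2019 to Mar 31, 2019.
Mar 31, 2019 is a Sunday; the preceding business day is Mar 29, 2019 (Friday).
Final deadline: Mar 29, 2019.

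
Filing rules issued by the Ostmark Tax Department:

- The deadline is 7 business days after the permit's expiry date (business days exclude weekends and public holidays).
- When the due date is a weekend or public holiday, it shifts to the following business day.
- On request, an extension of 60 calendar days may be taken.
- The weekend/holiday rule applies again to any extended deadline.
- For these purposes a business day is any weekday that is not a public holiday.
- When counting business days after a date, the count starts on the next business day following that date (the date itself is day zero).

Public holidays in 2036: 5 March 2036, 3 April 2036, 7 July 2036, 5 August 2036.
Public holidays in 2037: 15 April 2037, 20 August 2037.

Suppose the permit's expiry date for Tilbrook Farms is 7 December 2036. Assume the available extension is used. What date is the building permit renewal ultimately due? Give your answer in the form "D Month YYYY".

16 February 2037

Starting the day after 7 December 2036 and counting 7 business days lands on 16 December 2036.
16 December 2036 is a Tuesday and not a listed holiday, so it stands.
With the 60-day extension, 16 December 2036 becomes 14 February 2037.
14 February 2037 is a Saturday; the next business day is 16 February 2037 (Monday).
Final deadline: 16 February 2037.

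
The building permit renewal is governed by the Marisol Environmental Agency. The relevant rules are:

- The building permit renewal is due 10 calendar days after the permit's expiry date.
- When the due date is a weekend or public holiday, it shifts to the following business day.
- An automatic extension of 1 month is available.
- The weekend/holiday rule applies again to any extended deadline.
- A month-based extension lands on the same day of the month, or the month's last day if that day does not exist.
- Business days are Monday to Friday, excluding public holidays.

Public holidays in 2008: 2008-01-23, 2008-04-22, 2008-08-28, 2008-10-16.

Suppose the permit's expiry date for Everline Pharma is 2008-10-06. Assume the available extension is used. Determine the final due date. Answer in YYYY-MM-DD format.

10 calendar days after 2008-10-06 is 2008-10-16.
2008-10-16 is a listed holiday, so it moves to the next business day, 2008-10-17 (Friday).
Applying the 1 month extension: 1 month after 2008-10-17 is 2008-11-17.
2008-11-17 (Monday) is already a business day.
So the filing is due 2008-11-17.

2008-11-17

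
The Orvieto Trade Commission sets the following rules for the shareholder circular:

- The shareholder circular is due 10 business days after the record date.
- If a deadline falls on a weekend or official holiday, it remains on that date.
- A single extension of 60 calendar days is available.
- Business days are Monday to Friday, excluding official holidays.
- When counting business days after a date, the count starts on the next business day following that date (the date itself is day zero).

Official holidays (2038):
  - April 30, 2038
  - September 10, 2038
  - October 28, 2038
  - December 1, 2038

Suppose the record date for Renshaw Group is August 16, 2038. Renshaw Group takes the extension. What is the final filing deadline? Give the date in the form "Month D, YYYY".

October 29, 2038

Counting 10 business days after August 16, 2038 (skipping weekends and listed holidays) reaches August 30, 2038.
August 30, 2038 is a Monday; no weekend or holiday adjustment applies.
Add the 60 calendar-day extension to August 30, 2038: October 29, 2038.
No adjustment is made for weekends or holidays, so October 29, 2038 stands.
Deadline: October 29, 2038.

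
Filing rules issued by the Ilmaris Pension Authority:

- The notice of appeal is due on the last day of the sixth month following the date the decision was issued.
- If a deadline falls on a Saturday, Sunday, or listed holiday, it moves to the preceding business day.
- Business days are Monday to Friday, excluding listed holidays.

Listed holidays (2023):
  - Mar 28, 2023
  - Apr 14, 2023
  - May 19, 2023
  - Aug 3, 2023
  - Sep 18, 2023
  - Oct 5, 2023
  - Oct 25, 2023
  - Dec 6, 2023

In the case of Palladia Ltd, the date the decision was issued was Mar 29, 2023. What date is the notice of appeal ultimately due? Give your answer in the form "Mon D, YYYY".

6 months after Mar 29, 2023 is September 2023; that month ends on Sep 30, 2023.
Sep 30, 2023 is a Saturday, so it moves to the preceding business day, Sep 29, 2023 (Friday).
So the filing is due Sep 29, 2023.

Sep 29, 2023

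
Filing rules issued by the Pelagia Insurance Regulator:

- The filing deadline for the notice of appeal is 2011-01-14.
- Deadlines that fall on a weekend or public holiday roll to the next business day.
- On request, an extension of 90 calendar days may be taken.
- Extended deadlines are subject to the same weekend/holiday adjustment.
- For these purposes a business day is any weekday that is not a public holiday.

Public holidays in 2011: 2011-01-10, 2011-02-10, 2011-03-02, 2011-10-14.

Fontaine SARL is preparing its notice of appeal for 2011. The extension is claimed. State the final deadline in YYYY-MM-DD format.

The stated deadline is 2011-01-14.
2011-01-14 falls on a Friday, which is a business day, so no adjustment is needed.
The 90-calendar-day extension moves the deadline from 2011-01-14 to 2011-04-14.
2011-04-14 falls on a Thursday, which is a business day, so no adjustment is needed.
The final due date is 2011-04-14.

2011-04-14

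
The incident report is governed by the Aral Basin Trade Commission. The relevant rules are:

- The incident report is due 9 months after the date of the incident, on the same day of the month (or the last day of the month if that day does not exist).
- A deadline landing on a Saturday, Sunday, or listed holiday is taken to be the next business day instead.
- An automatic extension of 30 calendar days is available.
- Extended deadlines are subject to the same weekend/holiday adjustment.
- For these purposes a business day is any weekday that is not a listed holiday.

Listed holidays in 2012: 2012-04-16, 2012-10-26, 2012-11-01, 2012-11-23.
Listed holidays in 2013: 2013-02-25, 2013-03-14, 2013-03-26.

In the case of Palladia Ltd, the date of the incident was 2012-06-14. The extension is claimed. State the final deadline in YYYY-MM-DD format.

2013-04-15

9 months from 2012-06-14 is 2013-03-14.
2013-03-14 is a listed holiday, so it moves to the next business day, 2013-03-15 (Friday).
The 30-calendar-day extension moves the deadline from 2013-03-15 to 2013-04-14.
2013-04-14 is a Sunday, so it moves to the next business day, 2013-04-15 (Monday).
Deadline: 2013-04-15.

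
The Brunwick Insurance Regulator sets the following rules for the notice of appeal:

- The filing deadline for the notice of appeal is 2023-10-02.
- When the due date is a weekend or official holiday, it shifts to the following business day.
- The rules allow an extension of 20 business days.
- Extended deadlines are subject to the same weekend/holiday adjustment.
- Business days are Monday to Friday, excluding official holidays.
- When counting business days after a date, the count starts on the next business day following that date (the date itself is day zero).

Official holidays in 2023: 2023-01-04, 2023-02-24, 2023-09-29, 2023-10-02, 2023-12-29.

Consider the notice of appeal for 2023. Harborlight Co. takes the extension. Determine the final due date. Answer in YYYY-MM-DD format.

The statutory due date is 2023-10-02.
2023-10-02 falls on a listed holiday. Rolling to the next business day gives 2023-10-03, a Tuesday.
Counting 20 further business days from 2023-10-03 reaches 2023-10-31.
2023-10-31 falls on a Tuesday, which is a business day, so no adjustment is needed.
The final due date is 2023-10-31.

2023-10-31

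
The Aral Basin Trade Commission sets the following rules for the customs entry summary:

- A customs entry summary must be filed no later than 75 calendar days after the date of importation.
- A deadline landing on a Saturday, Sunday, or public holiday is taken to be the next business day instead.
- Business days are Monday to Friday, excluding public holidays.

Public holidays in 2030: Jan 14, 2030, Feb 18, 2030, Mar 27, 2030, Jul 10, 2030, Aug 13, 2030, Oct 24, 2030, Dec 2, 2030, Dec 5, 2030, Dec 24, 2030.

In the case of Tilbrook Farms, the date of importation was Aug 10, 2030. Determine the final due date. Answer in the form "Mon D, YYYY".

Trigger date Aug 10, 2030 + 75 calendar days = Oct 24, 2030.
Oct 24, 2030 is a listed holiday; the next business day is Oct 25, 2030 (Friday).
Final deadline: Oct 25, 2030.

Oct 25, 2030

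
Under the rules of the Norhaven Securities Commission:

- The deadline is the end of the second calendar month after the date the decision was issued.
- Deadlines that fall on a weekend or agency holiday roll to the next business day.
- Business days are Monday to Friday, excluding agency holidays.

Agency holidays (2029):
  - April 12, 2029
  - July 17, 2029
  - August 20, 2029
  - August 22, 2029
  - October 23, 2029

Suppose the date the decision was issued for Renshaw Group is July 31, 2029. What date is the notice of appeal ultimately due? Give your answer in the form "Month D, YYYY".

October 1, 2029

The second month after July 31, 2029 is September 2029, whose last day is September 30, 2029.
September 30, 2029 is a Sunday, so it moves to the next business day, October 1, 2029 (Monday).
Final deadline: October 1, 2029.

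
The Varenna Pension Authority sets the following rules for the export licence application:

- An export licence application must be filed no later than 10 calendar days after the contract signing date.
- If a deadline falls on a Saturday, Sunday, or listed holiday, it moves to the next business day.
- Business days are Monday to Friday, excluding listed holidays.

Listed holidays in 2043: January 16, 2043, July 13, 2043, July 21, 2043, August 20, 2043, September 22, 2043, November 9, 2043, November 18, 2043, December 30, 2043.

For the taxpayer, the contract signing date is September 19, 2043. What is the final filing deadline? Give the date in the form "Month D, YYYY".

From September 19, 2043, 10 calendar days later is September 29, 2043.
Since September 29, 2043 is a Tuesday and not a holiday, the date is unchanged.
Deadline: September 29, 2043.

September 29, 2043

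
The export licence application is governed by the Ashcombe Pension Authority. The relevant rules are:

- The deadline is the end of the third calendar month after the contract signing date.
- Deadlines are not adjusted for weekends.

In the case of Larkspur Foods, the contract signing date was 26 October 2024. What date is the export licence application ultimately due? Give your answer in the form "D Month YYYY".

31 January 2025

3 months after 26 October 2024 is January 2025; that month ends on 31 January 2025.
31 January 2025 falls on a Friday. The rules make no weekend/holiday allowance, so it remains 31 January 2025.
Deadline: 31 January 2025.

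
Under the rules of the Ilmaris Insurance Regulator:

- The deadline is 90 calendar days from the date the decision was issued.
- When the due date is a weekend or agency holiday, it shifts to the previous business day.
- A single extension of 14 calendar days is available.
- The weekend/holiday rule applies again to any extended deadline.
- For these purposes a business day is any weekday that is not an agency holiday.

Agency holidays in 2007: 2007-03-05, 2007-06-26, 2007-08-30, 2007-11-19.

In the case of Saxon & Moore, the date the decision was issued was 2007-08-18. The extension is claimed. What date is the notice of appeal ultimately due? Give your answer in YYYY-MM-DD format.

From 2007-08-18, 90 calendar days later is 2007-11-16.
2007-11-16 falls on a Friday, which is a business day, so no adjustment is needed.
The 14-calendar-day extension moves the deadline from 2007-11-16 to 2007-11-30.
Since 2007-11-30 is a Friday and not a holiday, the date is unchanged.
Deadline: 2007-11-30.

2007-11-30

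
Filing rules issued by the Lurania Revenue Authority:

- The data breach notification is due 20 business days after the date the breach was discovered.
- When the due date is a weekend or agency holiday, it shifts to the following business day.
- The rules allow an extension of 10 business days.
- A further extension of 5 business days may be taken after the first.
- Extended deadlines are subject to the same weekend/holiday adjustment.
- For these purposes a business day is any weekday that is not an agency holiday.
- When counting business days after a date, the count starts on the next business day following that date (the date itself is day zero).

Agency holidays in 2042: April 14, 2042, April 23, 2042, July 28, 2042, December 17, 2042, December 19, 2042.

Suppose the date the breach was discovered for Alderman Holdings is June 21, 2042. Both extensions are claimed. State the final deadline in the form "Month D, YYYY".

August 11, 2042

20 business days after June 21, 2042, excluding weekends and holidays, is July 18, 2042.
July 18, 2042 falls on a Friday, which is a business day, so no adjustment is needed.
The 10-business-day extension runs from July 18, 2042 to August 4, 2042.
Since August 4, 2042 is a Monday and not a holiday, the date is unchanged.
The 5-business-day extension runs from August 4, 2042 to August 11, 2042.
August 11, 2042 is a Monday and not a listed holiday, so it stands.
So the filing is due August 11, 2042.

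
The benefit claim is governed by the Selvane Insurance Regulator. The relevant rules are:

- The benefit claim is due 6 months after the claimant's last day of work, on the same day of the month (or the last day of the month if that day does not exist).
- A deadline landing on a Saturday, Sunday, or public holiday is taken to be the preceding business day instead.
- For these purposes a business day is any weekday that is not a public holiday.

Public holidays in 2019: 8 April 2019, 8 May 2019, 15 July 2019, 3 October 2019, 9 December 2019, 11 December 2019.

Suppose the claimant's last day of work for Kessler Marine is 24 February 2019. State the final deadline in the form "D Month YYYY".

Moving 6 months forward from 24 February 2019 on the corresponding day gives 24 August 2019.
24 August 2019 falls on a Saturday. Rolling to the preceding business day gives 23 August 2019, a Friday.
So the filing is due 23 August 2019.

23 August 2019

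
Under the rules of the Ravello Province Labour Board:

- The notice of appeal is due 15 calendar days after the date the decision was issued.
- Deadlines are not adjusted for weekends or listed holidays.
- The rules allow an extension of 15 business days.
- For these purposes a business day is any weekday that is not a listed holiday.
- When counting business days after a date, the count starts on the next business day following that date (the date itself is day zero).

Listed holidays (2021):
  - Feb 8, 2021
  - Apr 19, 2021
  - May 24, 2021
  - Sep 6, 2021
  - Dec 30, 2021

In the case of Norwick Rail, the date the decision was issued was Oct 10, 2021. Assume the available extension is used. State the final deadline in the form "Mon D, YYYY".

From Oct 10, 2021, 15 calendar days later is Oct 25, 2021.
Oct 25, 2021 falls on a Monday. The rules make no weekend/holiday allowance, so it remains Oct 25, 2021.
Applying the 15-business-day extension: 15 business days after Oct 25, 2021 is Nov 15, 2021.
Nov 15, 2021 is a Monday; no weekend or holiday adjustment applies.
Deadline: Nov 15, 2021.

Nov 15, 2021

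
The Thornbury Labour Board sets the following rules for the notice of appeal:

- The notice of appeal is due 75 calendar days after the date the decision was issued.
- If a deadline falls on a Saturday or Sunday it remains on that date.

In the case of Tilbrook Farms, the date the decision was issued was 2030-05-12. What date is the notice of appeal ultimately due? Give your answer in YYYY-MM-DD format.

75 calendar days after 2030-05-12 is 2030-07-26.
2030-07-26 is a Friday; no weekend or holiday adjustment applies.
The final due date is 2030-07-26.

2030-07-26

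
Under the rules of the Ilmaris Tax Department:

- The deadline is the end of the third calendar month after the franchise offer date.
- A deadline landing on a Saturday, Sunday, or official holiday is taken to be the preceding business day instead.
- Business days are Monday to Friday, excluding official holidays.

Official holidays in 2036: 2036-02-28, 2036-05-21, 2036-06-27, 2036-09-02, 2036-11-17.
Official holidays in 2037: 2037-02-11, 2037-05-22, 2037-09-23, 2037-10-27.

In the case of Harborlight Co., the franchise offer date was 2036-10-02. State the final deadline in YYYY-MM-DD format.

The third month after 2036-10-02 is January 2037, whose last day is 2037-01-31.
2037-01-31 is a Saturday; the preceding business day is 2037-01-30 (Friday).
Deadline: 2037-01-30.

2037-01-30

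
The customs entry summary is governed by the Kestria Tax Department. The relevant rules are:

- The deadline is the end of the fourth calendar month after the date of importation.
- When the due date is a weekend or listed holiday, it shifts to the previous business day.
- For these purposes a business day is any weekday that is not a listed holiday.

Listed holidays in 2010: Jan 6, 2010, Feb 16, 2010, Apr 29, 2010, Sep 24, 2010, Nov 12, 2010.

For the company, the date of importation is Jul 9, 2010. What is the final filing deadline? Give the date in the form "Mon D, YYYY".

Nov 30, 2010

4 months after Jul 9, 2010 is November 2010; that month ends on Nov 30, 2010.
Nov 30, 2010 is a Tuesday and not a listed holiday, so it stands.
The final due date is Nov 30, 2010.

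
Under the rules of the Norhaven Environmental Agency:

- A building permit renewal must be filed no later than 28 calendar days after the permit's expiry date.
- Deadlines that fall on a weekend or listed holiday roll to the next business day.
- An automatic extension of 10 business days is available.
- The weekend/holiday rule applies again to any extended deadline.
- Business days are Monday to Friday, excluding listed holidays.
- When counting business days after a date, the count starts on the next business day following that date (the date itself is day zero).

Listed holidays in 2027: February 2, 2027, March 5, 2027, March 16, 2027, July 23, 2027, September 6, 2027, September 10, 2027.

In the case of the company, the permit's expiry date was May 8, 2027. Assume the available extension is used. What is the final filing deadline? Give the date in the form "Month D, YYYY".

Adding 28 calendar days to May 8, 2027 gives June 5, 2027.
June 5, 2027 is a Saturday, so it moves to the next business day, June 7, 2027 (Monday).
The 10-business-day extension runs from June 7, 2027 to June 21, 2027.
Since June 21, 2027 is a Monday and not a holiday, the date is unchanged.
The final due date is June 21, 2027.

June 21, 2027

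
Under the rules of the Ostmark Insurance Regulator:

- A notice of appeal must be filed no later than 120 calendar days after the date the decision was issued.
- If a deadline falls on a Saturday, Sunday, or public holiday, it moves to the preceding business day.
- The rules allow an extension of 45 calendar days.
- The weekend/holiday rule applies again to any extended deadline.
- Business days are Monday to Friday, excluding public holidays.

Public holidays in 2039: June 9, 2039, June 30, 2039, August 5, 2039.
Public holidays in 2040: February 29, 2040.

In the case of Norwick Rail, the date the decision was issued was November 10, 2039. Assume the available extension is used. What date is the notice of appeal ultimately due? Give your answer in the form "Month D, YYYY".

From November 10, 2039, 120 calendar days later is March 9, 2040.
March 9, 2040 (Friday) is already a business day.
Add the 45 calendar-day extension to March 9, 2040: April 23, 2040.
April 23, 2040 is a Monday and not a listed holiday, so it stands.
The final due date is April 23, 2040.

April 23, 2040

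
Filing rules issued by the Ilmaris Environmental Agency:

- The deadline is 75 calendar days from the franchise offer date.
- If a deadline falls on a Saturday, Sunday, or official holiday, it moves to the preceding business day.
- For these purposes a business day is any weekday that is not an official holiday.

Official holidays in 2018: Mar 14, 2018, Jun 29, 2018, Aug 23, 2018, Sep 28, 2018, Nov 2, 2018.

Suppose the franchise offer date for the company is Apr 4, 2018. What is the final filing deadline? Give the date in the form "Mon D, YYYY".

Adding 75 calendar days to Apr 4, 2018 gives Jun 18, 2018.
Jun 18, 2018 falls on a Monday, which is a business day, so no adjustment is needed.
The final due date is Jun 18, 2018.

Jun 18, 2018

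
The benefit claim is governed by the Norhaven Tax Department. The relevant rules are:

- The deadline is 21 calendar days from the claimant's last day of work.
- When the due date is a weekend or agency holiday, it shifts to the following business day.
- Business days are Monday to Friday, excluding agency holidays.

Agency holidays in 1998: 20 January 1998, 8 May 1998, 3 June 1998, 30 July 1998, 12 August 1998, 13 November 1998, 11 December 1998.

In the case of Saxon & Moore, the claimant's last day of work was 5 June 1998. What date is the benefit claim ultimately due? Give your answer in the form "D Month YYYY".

21 calendar days after 5 June 1998 is 26 June 1998.
26 June 1998 (Friday) is already a business day.
Final deadline: 26 June 1998.

26 June 1998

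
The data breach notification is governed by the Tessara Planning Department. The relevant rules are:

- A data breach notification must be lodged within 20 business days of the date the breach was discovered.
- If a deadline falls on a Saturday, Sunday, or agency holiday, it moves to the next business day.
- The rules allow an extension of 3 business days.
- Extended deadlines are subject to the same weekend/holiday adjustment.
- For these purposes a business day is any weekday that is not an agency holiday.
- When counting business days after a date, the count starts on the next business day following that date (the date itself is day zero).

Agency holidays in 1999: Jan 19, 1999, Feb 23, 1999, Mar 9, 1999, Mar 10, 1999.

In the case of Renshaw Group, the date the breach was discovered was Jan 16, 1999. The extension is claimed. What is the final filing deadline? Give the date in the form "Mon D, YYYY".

Feb 18, 1999

20 business days after Jan 16, 1999, excluding weekends and holidays, is Feb 15, 1999.
Feb 15, 1999 falls on a Monday, which is a business day, so no adjustment is needed.
Counting 3 further business days from Feb 15, 1999 reaches Feb 18, 1999.
Feb 18, 1999 (Thursday) is already a business day.
Final deadline: Feb 18, 1999.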